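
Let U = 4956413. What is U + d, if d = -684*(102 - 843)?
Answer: 5463257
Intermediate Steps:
d = 506844 (d = -684*(-741) = 506844)
U + d = 4956413 + 506844 = 5463257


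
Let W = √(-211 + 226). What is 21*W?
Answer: 21*√15 ≈ 81.333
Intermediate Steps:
W = √15 ≈ 3.8730
21*W = 21*√15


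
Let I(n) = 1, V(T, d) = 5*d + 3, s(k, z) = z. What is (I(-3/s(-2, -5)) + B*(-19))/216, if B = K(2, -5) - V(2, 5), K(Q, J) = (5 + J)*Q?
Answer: 533/216 ≈ 2.4676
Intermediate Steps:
V(T, d) = 3 + 5*d
K(Q, J) = Q*(5 + J)
B = -28 (B = 2*(5 - 5) - (3 + 5*5) = 2*0 - (3 + 25) = 0 - 1*28 = 0 - 28 = -28)
(I(-3/s(-2, -5)) + B*(-19))/216 = (1 - 28*(-19))/216 = (1 + 532)*(1/216) = 533*(1/216) = 533/216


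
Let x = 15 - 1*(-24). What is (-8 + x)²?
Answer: 961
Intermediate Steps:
x = 39 (x = 15 + 24 = 39)
(-8 + x)² = (-8 + 39)² = 31² = 961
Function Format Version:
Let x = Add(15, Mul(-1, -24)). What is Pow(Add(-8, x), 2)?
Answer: 961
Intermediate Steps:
x = 39 (x = Add(15, 24) = 39)
Pow(Add(-8, x), 2) = Pow(Add(-8, 39), 2) = Pow(31, 2) = 961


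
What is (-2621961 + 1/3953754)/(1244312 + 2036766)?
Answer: -10366588791593/12972575266812 ≈ -0.79912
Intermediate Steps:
(-2621961 + 1/3953754)/(1244312 + 2036766) = (-2621961 + 1/3953754)/3281078 = -10366588791593/3953754*1/3281078 = -10366588791593/12972575266812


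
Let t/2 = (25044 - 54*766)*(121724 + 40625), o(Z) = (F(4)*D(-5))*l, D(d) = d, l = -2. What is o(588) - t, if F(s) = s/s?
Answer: 5299071370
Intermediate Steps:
F(s) = 1
o(Z) = 10 (o(Z) = (1*(-5))*(-2) = -5*(-2) = 10)
t = -5299071360 (t = 2*((25044 - 54*766)*(121724 + 40625)) = 2*((25044 - 41364)*162349) = 2*(-16320*162349) = 2*(-2649535680) = -5299071360)
o(588) - t = 10 - 1*(-5299071360) = 10 + 5299071360 = 5299071370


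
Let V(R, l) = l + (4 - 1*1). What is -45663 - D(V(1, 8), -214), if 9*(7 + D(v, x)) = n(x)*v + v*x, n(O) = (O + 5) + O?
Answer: -403897/9 ≈ -44877.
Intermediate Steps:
n(O) = 5 + 2*O (n(O) = (5 + O) + O = 5 + 2*O)
V(R, l) = 3 + l (V(R, l) = l + (4 - 1) = l + 3 = 3 + l)
D(v, x) = -7 + v*x/9 + v*(5 + 2*x)/9 (D(v, x) = -7 + ((5 + 2*x)*v + v*x)/9 = -7 + (v*(5 + 2*x) + v*x)/9 = -7 + (v*x + v*(5 + 2*x))/9 = -7 + (v*x/9 + v*(5 + 2*x)/9) = -7 + v*x/9 + v*(5 + 2*x)/9)
-45663 - D(V(1, 8), -214) = -45663 - (-7 + 5*(3 + 8)/9 + (⅓)*(3 + 8)*(-214)) = -45663 - (-7 + (5/9)*11 + (⅓)*11*(-214)) = -45663 - (-7 + 55/9 - 2354/3) = -45663 - 1*(-7070/9) = -45663 + 7070/9 = -403897/9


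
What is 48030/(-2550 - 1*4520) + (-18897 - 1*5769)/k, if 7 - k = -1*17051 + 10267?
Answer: -50056035/4801237 ≈ -10.426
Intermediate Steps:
k = 6791 (k = 7 - (-1*17051 + 10267) = 7 - (-17051 + 10267) = 7 - 1*(-6784) = 7 + 6784 = 6791)
48030/(-2550 - 1*4520) + (-18897 - 1*5769)/k = 48030/(-2550 - 1*4520) + (-18897 - 1*5769)/6791 = 48030/(-2550 - 4520) + (-18897 - 5769)*(1/6791) = 48030/(-7070) - 24666*1/6791 = 48030*(-1/7070) - 24666/6791 = -4803/707 - 24666/6791 = -50056035/4801237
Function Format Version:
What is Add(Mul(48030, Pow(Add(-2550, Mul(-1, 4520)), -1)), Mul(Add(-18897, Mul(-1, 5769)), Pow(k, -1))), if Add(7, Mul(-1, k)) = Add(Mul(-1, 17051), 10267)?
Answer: Rational(-50056035, 4801237) ≈ -10.426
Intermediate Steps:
k = 6791 (k = Add(7, Mul(-1, Add(Mul(-1, 17051), 10267))) = Add(7, Mul(-1, Add(-17051, 10267))) = Add(7, Mul(-1, -6784)) = Add(7, 6784) = 6791)
Add(Mul(48030, Pow(Add(-2550, Mul(-1, 4520)), -1)), Mul(Add(-18897, Mul(-1, 5769)), Pow(k, -1))) = Add(Mul(48030, Pow(Add(-2550, Mul(-1, 4520)), -1)), Mul(Add(-18897, Mul(-1, 5769)), Pow(6791, -1))) = Add(Mul(48030, Pow(Add(-2550, -4520), -1)), Mul(Add(-18897, -5769), Rational(1, 6791))) = Add(Mul(48030, Pow(-7070, -1)), Mul(-24666, Rational(1, 6791))) = Add(Mul(48030, Rational(-1, 7070)), Rational(-24666, 6791)) = Add(Rational(-4803, 707), Rational(-24666, 6791)) = Rational(-50056035, 4801237)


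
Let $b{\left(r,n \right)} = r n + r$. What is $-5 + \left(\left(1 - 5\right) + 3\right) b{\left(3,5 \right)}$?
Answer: $-23$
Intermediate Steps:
$b{\left(r,n \right)} = r + n r$ ($b{\left(r,n \right)} = n r + r = r + n r$)
$-5 + \left(\left(1 - 5\right) + 3\right) b{\left(3,5 \right)} = -5 + \left(\left(1 - 5\right) + 3\right) 3 \left(1 + 5\right) = -5 + \left(-4 + 3\right) 3 \cdot 6 = -5 - 18 = -23$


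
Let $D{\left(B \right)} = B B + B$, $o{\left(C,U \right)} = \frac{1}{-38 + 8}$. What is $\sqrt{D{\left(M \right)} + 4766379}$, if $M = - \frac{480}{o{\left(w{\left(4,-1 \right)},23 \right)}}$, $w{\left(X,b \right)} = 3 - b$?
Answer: $\sqrt{212140779} \approx 14565.0$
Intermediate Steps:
$o{\left(C,U \right)} = - \frac{1}{30}$ ($o{\left(C,U \right)} = \frac{1}{-30} = - \frac{1}{30}$)
$M = 14400$ ($M = - \frac{480}{- \frac{1}{30}} = \left(-480\right) \left(-30\right) = 14400$)
$D{\left(B \right)} = B + B^{2}$ ($D{\left(B \right)} = B^{2} + B = B + B^{2}$)
$\sqrt{D{\left(M \right)} + 4766379} = \sqrt{14400 \left(1 + 14400\right) + 4766379} = \sqrt{14400 \cdot 14401 + 4766379} = \sqrt{207374400 + 4766379} = \sqrt{212140779}$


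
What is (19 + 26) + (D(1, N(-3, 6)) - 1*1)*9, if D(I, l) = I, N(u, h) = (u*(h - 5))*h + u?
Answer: 45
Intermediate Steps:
N(u, h) = u + h*u*(-5 + h) (N(u, h) = (u*(-5 + h))*h + u = h*u*(-5 + h) + u = u + h*u*(-5 + h))
(19 + 26) + (D(1, N(-3, 6)) - 1*1)*9 = (19 + 26) + (1 - 1*1)*9 = 45 + (1 - 1)*9 = 45 + 0*9 = 45 + 0 = 45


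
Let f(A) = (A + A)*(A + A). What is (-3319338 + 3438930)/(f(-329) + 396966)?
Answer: 59796/414965 ≈ 0.14410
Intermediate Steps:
f(A) = 4*A**2 (f(A) = (2*A)*(2*A) = 4*A**2)
(-3319338 + 3438930)/(f(-329) + 396966) = (-3319338 + 3438930)/(4*(-329)**2 + 396966) = 119592/(4*108241 + 396966) = 119592/(432964 + 396966) = 119592/829930 = 119592*(1/829930) = 59796/414965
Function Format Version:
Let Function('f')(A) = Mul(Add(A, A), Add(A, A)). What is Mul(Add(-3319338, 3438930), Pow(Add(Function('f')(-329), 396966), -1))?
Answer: Rational(59796, 414965) ≈ 0.14410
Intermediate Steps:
Function('f')(A) = Mul(4, Pow(A, 2)) (Function('f')(A) = Mul(Mul(2, A), Mul(2, A)) = Mul(4, Pow(A, 2)))
Mul(Add(-3319338, 3438930), Pow(Add(Function('f')(-329), 396966), -1)) = Mul(Add(-3319338, 3438930), Pow(Add(Mul(4, Pow(-329, 2)), 396966), -1)) = Mul(119592, Pow(Add(Mul(4, 108241), 396966), -1)) = Mul(119592, Pow(Add(432964, 396966), -1)) = Mul(119592, Pow(829930, -1)) = Mul(119592, Rational(1, 829930)) = Rational(59796, 414965)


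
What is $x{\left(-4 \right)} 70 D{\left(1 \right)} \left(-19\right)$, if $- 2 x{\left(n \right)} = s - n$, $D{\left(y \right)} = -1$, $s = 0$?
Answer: $-2660$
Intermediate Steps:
$x{\left(n \right)} = \frac{n}{2}$ ($x{\left(n \right)} = - \frac{0 - n}{2} = - \frac{\left(-1\right) n}{2} = \frac{n}{2}$)
$x{\left(-4 \right)} 70 D{\left(1 \right)} \left(-19\right) = \frac{1}{2} \left(-4\right) 70 \left(\left(-1\right) \left(-19\right)\right) = \left(-2\right) 70 \cdot 19 = \left(-140\right) 19 = -2660$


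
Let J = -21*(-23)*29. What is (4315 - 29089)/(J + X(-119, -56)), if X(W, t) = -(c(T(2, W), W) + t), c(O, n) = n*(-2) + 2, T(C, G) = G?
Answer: -24774/13823 ≈ -1.7922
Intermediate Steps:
c(O, n) = 2 - 2*n (c(O, n) = -2*n + 2 = 2 - 2*n)
J = 14007 (J = 483*29 = 14007)
X(W, t) = -2 - t + 2*W (X(W, t) = -((2 - 2*W) + t) = -(2 + t - 2*W) = -2 - t + 2*W)
(4315 - 29089)/(J + X(-119, -56)) = (4315 - 29089)/(14007 + (-2 - 1*(-56) + 2*(-119))) = -24774/(14007 + (-2 + 56 - 238)) = -24774/(14007 - 184) = -24774/13823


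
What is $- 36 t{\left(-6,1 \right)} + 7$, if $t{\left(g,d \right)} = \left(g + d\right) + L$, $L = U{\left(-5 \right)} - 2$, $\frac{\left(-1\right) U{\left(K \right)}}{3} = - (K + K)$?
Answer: $1339$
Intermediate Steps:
$U{\left(K \right)} = 6 K$ ($U{\left(K \right)} = - 3 \left(- (K + K)\right) = - 3 \left(- 2 K\right) = 6 K$)
$L = -32$ ($L = 6 \left(-5\right) - 2 = -30 - 2 = -32$)
$t{\left(g,d \right)} = -32 + d + g$ ($t{\left(g,d \right)} = \left(g + d\right) - 32 = \left(d + g\right) - 32 = -32 + d + g$)
$- 36 t{\left(-6,1 \right)} + 7 = - 36 \left(-32 + 1 - 6\right) + 7 = \left(-36\right) \left(-37\right) + 7 = 1332 + 7 = 1339$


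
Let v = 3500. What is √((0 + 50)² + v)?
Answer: 20*√15 ≈ 77.460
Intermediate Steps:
√((0 + 50)² + v) = √((0 + 50)² + 3500) = √(50² + 3500) = √(2500 + 3500) = √6000 = 20*√15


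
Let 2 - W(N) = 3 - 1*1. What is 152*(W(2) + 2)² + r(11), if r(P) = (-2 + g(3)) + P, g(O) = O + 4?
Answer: 624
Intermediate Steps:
g(O) = 4 + O
W(N) = 0 (W(N) = 2 - (3 - 1*1) = 2 - (3 - 1) = 2 - 1*2 = 2 - 2 = 0)
r(P) = 5 + P (r(P) = (-2 + (4 + 3)) + P = (-2 + 7) + P = 5 + P)
152*(W(2) + 2)² + r(11) = 152*(0 + 2)² + (5 + 11) = 152*2² + 16 = 152*4 + 16 = 608 + 16 = 624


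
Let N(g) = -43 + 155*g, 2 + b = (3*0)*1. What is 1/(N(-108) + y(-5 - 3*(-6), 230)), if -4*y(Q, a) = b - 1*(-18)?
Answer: -1/16787 ≈ -5.9570e-5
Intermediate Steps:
b = -2 (b = -2 + (3*0)*1 = -2 + 0*1 = -2 + 0 = -2)
y(Q, a) = -4 (y(Q, a) = -(-2 - 1*(-18))/4 = -(-2 + 18)/4 = -¼*16 = -4)
1/(N(-108) + y(-5 - 3*(-6), 230)) = 1/((-43 + 155*(-108)) - 4) = 1/((-43 - 16740) - 4) = 1/(-16783 - 4) = 1/(-16787) = -1/16787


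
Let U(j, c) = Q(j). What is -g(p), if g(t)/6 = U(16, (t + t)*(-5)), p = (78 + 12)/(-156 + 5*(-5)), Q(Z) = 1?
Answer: -6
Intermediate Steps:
p = -90/181 (p = 90/(-156 - 25) = 90/(-181) = 90*(-1/181) = -90/181 ≈ -0.49724)
U(j, c) = 1
g(t) = 6 (g(t) = 6*1 = 6)
-g(p) = -1*6 = -6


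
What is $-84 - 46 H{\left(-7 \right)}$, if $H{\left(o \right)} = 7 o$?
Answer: $2170$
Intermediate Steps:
$-84 - 46 H{\left(-7 \right)} = -84 - 46 \cdot 7 \left(-7\right) = -84 - -2254 = -84 + 2254 = 2170$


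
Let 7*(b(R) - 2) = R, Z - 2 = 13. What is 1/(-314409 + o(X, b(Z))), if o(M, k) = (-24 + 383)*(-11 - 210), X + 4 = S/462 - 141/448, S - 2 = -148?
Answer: -1/393748 ≈ -2.5397e-6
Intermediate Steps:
Z = 15 (Z = 2 + 13 = 15)
S = -146 (S = 2 - 148 = -146)
b(R) = 2 + R/7
X = -68461/14784 (X = -4 + (-146/462 - 141/448) = -4 + (-146*1/462 - 141*1/448) = -4 + (-73/231 - 141/448) = -4 - 9325/14784 = -68461/14784 ≈ -4.6308)
o(M, k) = -79339 (o(M, k) = 359*(-221) = -79339)
1/(-314409 + o(X, b(Z))) = 1/(-314409 - 79339) = 1/(-393748) = -1/393748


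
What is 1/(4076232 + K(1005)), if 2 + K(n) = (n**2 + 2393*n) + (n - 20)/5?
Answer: 1/7491417 ≈ 1.3349e-7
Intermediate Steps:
K(n) = -6 + n**2 + 11966*n/5 (K(n) = -2 + ((n**2 + 2393*n) + (n - 20)/5) = -2 + ((n**2 + 2393*n) + (-20 + n)/5) = -2 + ((n**2 + 2393*n) + (-4 + n/5)) = -2 + (-4 + n**2 + 11966*n/5) = -6 + n**2 + 11966*n/5)
1/(4076232 + K(1005)) = 1/(4076232 + (-6 + 1005**2 + (11966/5)*1005)) = 1/(4076232 + (-6 + 1010025 + 2405166)) = 1/(4076232 + 3415185) = 1/7491417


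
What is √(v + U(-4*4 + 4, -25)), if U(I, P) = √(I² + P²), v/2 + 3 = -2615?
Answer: √(-5236 + √769) ≈ 72.168*I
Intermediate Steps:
v = -5236 (v = -6 + 2*(-2615) = -6 - 5230 = -5236)
√(v + U(-4*4 + 4, -25)) = √(-5236 + √((-4*4 + 4)² + (-25)²)) = √(-5236 + √((-16 + 4)² + 625)) = √(-5236 + √((-12)² + 625)) = √(-5236 + √(144 + 625)) = √(-5236 + √769)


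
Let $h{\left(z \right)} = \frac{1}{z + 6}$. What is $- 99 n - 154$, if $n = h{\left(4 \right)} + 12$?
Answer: $- \frac{13519}{10} \approx -1351.9$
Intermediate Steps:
$h{\left(z \right)} = \frac{1}{6 + z}$
$n = \frac{121}{10}$ ($n = \frac{1}{6 + 4} + 12 = \frac{1}{10} + 12 = \frac{121}{10} \approx 12.1$)
$- 99 n - 154 = \left(-99\right) \frac{121}{10} - 154 = - \frac{11979}{10} - 154 = - \frac{13519}{10}$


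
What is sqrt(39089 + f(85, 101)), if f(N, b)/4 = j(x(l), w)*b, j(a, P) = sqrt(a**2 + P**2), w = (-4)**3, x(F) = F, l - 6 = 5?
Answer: sqrt(39089 + 404*sqrt(4217)) ≈ 255.59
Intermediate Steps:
l = 11 (l = 6 + 5 = 11)
w = -64
j(a, P) = sqrt(P**2 + a**2)
f(N, b) = 4*b*sqrt(4217) (f(N, b) = 4*(sqrt((-64)**2 + 11**2)*b) = 4*(sqrt(4096 + 121)*b) = 4*(sqrt(4217)*b) = 4*(b*sqrt(4217)) = 4*b*sqrt(4217))
sqrt(39089 + f(85, 101)) = sqrt(39089 + 4*101*sqrt(4217)) = sqrt(39089 + 404*sqrt(4217))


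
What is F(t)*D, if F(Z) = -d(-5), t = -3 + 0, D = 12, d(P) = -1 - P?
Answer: -48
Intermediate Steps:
t = -3
F(Z) = -4 (F(Z) = -(-1 - 1*(-5)) = -(-1 + 5) = -1*4 = -4)
F(t)*D = -4*12 = -48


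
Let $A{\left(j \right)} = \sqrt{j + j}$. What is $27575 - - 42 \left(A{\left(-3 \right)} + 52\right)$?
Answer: $29759 + 42 i \sqrt{6} \approx 29759.0 + 102.88 i$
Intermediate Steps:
$A{\left(j \right)} = \sqrt{2} \sqrt{j}$ ($A{\left(j \right)} = \sqrt{2 j} = \sqrt{2} \sqrt{j}$)
$27575 - - 42 \left(A{\left(-3 \right)} + 52\right) = 27575 - - 42 \left(\sqrt{2} \sqrt{-3} + 52\right) = 27575 - - 42 \left(\sqrt{2} i \sqrt{3} + 52\right) = 27575 - - 42 \left(i \sqrt{6} + 52\right) = 27575 - - 42 \left(52 + i \sqrt{6}\right) = 27575 - \left(-2184 - 42 i \sqrt{6}\right) = 27575 + \left(2184 + 42 i \sqrt{6}\right) = 29759 + 42 i \sqrt{6}$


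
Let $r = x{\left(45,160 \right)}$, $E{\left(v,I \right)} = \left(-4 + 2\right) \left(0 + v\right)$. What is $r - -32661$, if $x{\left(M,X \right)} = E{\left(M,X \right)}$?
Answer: $32571$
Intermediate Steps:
$E{\left(v,I \right)} = - 2 v$
$x{\left(M,X \right)} = - 2 M$
$r = -90$ ($r = \left(-2\right) 45 = -90$)
$r - -32661 = -90 - -32661 = -90 + 32661 = 32571$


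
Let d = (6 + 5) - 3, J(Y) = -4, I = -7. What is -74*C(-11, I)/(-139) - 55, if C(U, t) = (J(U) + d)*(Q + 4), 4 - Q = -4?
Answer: -4093/139 ≈ -29.446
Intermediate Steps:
Q = 8 (Q = 4 - 1*(-4) = 4 + 4 = 8)
d = 8 (d = 11 - 3 = 8)
C(U, t) = 48 (C(U, t) = (-4 + 8)*(8 + 4) = 4*12 = 48)
-74*C(-11, I)/(-139) - 55 = -3552/(-139) - 55 = -3552*(-1)/139 - 55 = -74*(-48/139) - 55 = 3552/139 - 55 = -4093/139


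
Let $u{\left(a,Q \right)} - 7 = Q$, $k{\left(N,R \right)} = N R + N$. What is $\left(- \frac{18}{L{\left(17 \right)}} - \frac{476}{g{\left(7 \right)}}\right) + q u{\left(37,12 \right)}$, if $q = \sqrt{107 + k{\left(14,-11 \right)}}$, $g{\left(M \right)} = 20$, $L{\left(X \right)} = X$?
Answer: $- \frac{2113}{85} + 19 i \sqrt{33} \approx -24.859 + 109.15 i$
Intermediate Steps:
$k{\left(N,R \right)} = N + N R$
$u{\left(a,Q \right)} = 7 + Q$
$q = i \sqrt{33}$ ($q = \sqrt{107 + 14 \left(1 - 11\right)} = \sqrt{107 + 14 \left(-10\right)} = \sqrt{107 - 140} = \sqrt{-33} = i \sqrt{33} \approx 5.7446 i$)
$\left(- \frac{18}{L{\left(17 \right)}} - \frac{476}{g{\left(7 \right)}}\right) + q u{\left(37,12 \right)} = \left(- \frac{18}{17} - \frac{476}{20}\right) + i \sqrt{33} \left(7 + 12\right) = \left(\left(-18\right) \frac{1}{17} - \frac{119}{5}\right) + i \sqrt{33} \cdot 19 = \left(- \frac{18}{17} - \frac{119}{5}\right) + 19 i \sqrt{33} = - \frac{2113}{85} + 19 i \sqrt{33}$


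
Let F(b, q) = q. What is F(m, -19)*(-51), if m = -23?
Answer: 969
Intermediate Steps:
F(m, -19)*(-51) = -19*(-51) = 969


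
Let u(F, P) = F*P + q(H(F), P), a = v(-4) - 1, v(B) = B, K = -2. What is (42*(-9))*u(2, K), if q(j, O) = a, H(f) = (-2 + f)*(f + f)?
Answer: 3402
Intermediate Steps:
H(f) = 2*f*(-2 + f) (H(f) = (-2 + f)*(2*f) = 2*f*(-2 + f))
a = -5 (a = -4 - 1 = -5)
q(j, O) = -5
u(F, P) = -5 + F*P (u(F, P) = F*P - 5 = -5 + F*P)
(42*(-9))*u(2, K) = (42*(-9))*(-5 + 2*(-2)) = -378*(-5 - 4) = -378*(-9) = 3402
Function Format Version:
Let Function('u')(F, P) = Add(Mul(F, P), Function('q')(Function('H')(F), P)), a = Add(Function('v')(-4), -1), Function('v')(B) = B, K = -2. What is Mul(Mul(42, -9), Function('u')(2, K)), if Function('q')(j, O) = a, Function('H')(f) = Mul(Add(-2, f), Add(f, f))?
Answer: 3402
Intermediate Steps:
Function('H')(f) = Mul(2, f, Add(-2, f)) (Function('H')(f) = Mul(Add(-2, f), Mul(2, f)) = Mul(2, f, Add(-2, f)))
a = -5 (a = Add(-4, -1) = -5)
Function('q')(j, O) = -5
Function('u')(F, P) = Add(-5, Mul(F, P)) (Function('u')(F, P) = Add(Mul(F, P), -5) = Add(-5, Mul(F, P)))
Mul(Mul(42, -9), Function('u')(2, K)) = Mul(Mul(42, -9), Add(-5, Mul(2, -2))) = Mul(-378, Add(-5, -4)) = Mul(-378, -9) = 3402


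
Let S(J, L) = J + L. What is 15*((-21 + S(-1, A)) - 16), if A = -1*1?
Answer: -585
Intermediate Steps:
A = -1
15*((-21 + S(-1, A)) - 16) = 15*((-21 + (-1 - 1)) - 16) = 15*((-21 - 2) - 16) = 15*(-23 - 16) = 15*(-39) = -585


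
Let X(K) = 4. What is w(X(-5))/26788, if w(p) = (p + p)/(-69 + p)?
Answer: -2/435305 ≈ -4.5945e-6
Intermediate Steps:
w(p) = 2*p/(-69 + p) (w(p) = (2*p)/(-69 + p) = 2*p/(-69 + p))
w(X(-5))/26788 = (2*4/(-69 + 4))/26788 = (2*4/(-65))*(1/26788) = (2*4*(-1/65))*(1/26788) = -8/65*1/26788 = -2/435305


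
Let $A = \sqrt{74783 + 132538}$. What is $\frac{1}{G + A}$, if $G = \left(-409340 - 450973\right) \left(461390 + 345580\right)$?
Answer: $- \frac{231415593870}{160659531258614344661593} - \frac{\sqrt{207321}}{481978593775843033984779} \approx -1.4404 \cdot 10^{-12}$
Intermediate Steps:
$G = -694246781610$ ($G = \left(-860313\right) 806970 = -694246781610$)
$A = \sqrt{207321} \approx 455.33$
$\frac{1}{G + A} = \frac{1}{-694246781610 + \sqrt{207321}}$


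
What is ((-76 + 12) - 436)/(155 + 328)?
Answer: -500/483 ≈ -1.0352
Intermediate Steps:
((-76 + 12) - 436)/(155 + 328) = (-64 - 436)/483 = -500*1/483 = -500/483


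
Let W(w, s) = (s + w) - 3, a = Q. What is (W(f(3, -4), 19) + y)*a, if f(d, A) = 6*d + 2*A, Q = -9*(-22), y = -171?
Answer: -28710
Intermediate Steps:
Q = 198
a = 198
f(d, A) = 2*A + 6*d
W(w, s) = -3 + s + w
(W(f(3, -4), 19) + y)*a = ((-3 + 19 + (2*(-4) + 6*3)) - 171)*198 = ((-3 + 19 + (-8 + 18)) - 171)*198 = ((-3 + 19 + 10) - 171)*198 = (26 - 171)*198 = -145*198 = -28710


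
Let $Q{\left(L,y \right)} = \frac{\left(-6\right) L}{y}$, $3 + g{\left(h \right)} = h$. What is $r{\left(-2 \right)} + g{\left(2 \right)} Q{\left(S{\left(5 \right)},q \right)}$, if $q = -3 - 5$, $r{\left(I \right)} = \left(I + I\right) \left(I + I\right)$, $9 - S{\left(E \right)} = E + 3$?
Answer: $\frac{61}{4} \approx 15.25$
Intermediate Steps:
$S{\left(E \right)} = 6 - E$ ($S{\left(E \right)} = 9 - \left(E + 3\right) = 9 - \left(3 + E\right) = 6 - E$)
$r{\left(I \right)} = 4 I^{2}$ ($r{\left(I \right)} = 2 I 2 I = 4 I^{2}$)
$g{\left(h \right)} = -3 + h$
$q = -8$ ($q = -3 - 5 = -8$)
$Q{\left(L,y \right)} = - \frac{6 L}{y}$
$r{\left(-2 \right)} + g{\left(2 \right)} Q{\left(S{\left(5 \right)},q \right)} = 4 \left(-2\right)^{2} + \left(-3 + 2\right) \left(- \frac{6 \left(6 - 5\right)}{-8}\right) = 4 \cdot 4 - \left(-6\right) \left(6 - 5\right) \left(- \frac{1}{8}\right) = 16 - \left(-6\right) 1 \left(- \frac{1}{8}\right) = 16 - \frac{3}{4} = \frac{61}{4}$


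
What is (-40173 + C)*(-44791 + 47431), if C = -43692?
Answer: -221403600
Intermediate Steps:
(-40173 + C)*(-44791 + 47431) = (-40173 - 43692)*(-44791 + 47431) = -83865*2640 = -221403600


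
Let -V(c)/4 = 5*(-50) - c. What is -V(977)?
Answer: -4908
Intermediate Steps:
V(c) = 1000 + 4*c (V(c) = -4*(5*(-50) - c) = -4*(-250 - c) = 1000 + 4*c)
-V(977) = -(1000 + 4*977) = -(1000 + 3908) = -1*4908 = -4908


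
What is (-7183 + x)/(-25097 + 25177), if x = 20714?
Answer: 13531/80 ≈ 169.14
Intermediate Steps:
(-7183 + x)/(-25097 + 25177) = (-7183 + 20714)/(-25097 + 25177) = 13531/80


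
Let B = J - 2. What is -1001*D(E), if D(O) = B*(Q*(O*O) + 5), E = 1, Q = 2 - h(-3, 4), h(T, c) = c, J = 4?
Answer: -6006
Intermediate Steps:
B = 2 (B = 4 - 2 = 2)
Q = -2 (Q = 2 - 1*4 = 2 - 4 = -2)
D(O) = 10 - 4*O² (D(O) = 2*(-2*O*O + 5) = 2*(-2*O² + 5) = 2*(5 - 2*O²) = 10 - 4*O²)
-1001*D(E) = -1001*(10 - 4*1²) = -1001*(10 - 4*1) = -1001*(10 - 4) = -1001*6 = -6006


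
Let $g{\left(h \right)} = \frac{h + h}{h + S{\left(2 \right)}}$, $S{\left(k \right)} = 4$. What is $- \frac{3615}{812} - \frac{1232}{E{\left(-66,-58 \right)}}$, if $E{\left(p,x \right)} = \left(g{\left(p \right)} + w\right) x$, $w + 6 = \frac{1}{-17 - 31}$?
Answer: $- \frac{46599489}{4702292} \approx -9.91$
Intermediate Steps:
$w = - \frac{289}{48}$ ($w = -6 + \frac{1}{-17 - 31} = -6 + \frac{1}{-48} = -6 - \frac{1}{48} = - \frac{289}{48} \approx -6.0208$)
$g{\left(h \right)} = \frac{2 h}{4 + h}$ ($g{\left(h \right)} = \frac{h + h}{h + 4} = \frac{2 h}{4 + h}$)
$E{\left(p,x \right)} = x \left(- \frac{289}{48} + \frac{2 p}{4 + p}\right)$ ($E{\left(p,x \right)} = \left(\frac{2 p}{4 + p} - \frac{289}{48}\right) x = \left(- \frac{289}{48} + \frac{2 p}{4 + p}\right) x = x \left(- \frac{289}{48} + \frac{2 p}{4 + p}\right)$)
$- \frac{3615}{812} - \frac{1232}{E{\left(-66,-58 \right)}} = - \frac{3615}{812} - \frac{1232}{\frac{1}{48} \left(-58\right) \frac{1}{4 - 66} \left(-1156 - -12738\right)} = \left(-3615\right) \frac{1}{812} - \frac{1232}{\frac{1}{48} \left(-58\right) \frac{1}{-62} \left(-1156 + 12738\right)} = - \frac{3615}{812} - \frac{1232}{\frac{1}{48} \left(-58\right) \left(- \frac{1}{62}\right) 11582} = - \frac{3615}{812} - \frac{1232}{\frac{167939}{744}} = - \frac{3615}{812} - \frac{916608}{167939} = - \frac{46599489}{4702292}$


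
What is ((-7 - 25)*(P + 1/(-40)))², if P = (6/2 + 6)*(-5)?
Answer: 51897616/25 ≈ 2.0759e+6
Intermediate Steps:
P = -45 (P = (6*(½) + 6)*(-5) = (3 + 6)*(-5) = 9*(-5) = -45)
((-7 - 25)*(P + 1/(-40)))² = ((-7 - 25)*(-45 + 1/(-40)))² = (-32*(-45 - 1/40))² = (-32*(-1801/40))² = (7204/5)² = 51897616/25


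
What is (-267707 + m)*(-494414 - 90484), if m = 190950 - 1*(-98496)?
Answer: -12715097622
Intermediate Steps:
m = 289446 (m = 190950 + 98496 = 289446)
(-267707 + m)*(-494414 - 90484) = (-267707 + 289446)*(-494414 - 90484) = 21739*(-584898) = -12715097622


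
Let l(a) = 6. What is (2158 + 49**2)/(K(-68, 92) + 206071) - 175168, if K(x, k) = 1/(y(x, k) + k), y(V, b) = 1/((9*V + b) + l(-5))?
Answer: -1706920837965255/9744479891 ≈ -1.7517e+5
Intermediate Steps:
y(V, b) = 1/(6 + b + 9*V) (y(V, b) = 1/((9*V + b) + 6) = 1/((b + 9*V) + 6) = 1/(6 + b + 9*V))
K(x, k) = 1/(k + 1/(6 + k + 9*x)) (K(x, k) = 1/(1/(6 + k + 9*x) + k) = 1/(k + 1/(6 + k + 9*x)))
(2158 + 49**2)/(K(-68, 92) + 206071) - 175168 = (2158 + 49**2)/((6 + 92 + 9*(-68))/(1 + 92*(6 + 92 + 9*(-68))) + 206071) - 175168 = (2158 + 2401)/((6 + 92 - 612)/(1 + 92*(6 + 92 - 612)) + 206071) - 175168 = 4559/(-514/(1 + 92*(-514)) + 206071) - 175168 = 4559/(-514/(1 - 47288) + 206071) - 175168 = 4559/(-514/(-47287) + 206071) - 175168 = 4559/(-1/47287*(-514) + 206071) - 175168 = 4559/(514/47287 + 206071) - 175168 = 4559/(9744479891/47287) - 175168 = 4559*(47287/9744479891) - 175168 = 215581433/9744479891 - 175168 = -1706920837965255/9744479891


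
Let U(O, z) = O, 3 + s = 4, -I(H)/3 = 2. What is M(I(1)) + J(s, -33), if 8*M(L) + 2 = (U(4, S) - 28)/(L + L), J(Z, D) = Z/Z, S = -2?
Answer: 1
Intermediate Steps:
I(H) = -6 (I(H) = -3*2 = -6)
s = 1 (s = -3 + 4 = 1)
J(Z, D) = 1
M(L) = -¼ - 3/(2*L) (M(L) = -¼ + ((4 - 28)/(L + L))/8 = -¼ + (-24*1/(2*L))/8 = -¼ + (-12/L)/8 = -¼ - 3/(2*L))
M(I(1)) + J(s, -33) = (¼)*(-6 - 1*(-6))/(-6) + 1 = (¼)*(-⅙)*(-6 + 6) + 1 = (¼)*(-⅙)*0 + 1 = 0 + 1 = 1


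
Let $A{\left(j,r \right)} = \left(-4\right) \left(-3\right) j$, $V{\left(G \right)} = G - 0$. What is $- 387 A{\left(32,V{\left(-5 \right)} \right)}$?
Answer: $-148608$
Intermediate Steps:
$V{\left(G \right)} = G$ ($V{\left(G \right)} = G + 0 = G$)
$A{\left(j,r \right)} = 12 j$
$- 387 A{\left(32,V{\left(-5 \right)} \right)} = - 387 \cdot 12 \cdot 32 = \left(-387\right) 384 = -148608$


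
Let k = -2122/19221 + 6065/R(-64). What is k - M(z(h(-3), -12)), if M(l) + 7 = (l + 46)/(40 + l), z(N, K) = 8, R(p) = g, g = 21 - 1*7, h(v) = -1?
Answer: 472506337/1076376 ≈ 438.98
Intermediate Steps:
g = 14 (g = 21 - 7 = 14)
R(p) = 14
k = 116545657/269094 (k = -2122/19221 + 6065/14 = 116545657/269094 ≈ 433.10)
M(l) = -7 + (46 + l)/(40 + l) (M(l) = -7 + (l + 46)/(40 + l) = -7 + (46 + l)/(40 + l))
k - M(z(h(-3), -12)) = 116545657/269094 - 6*(-39 - 1*8)/(40 + 8) = 116545657/269094 - 6*(-39 - 8)/48 = 116545657/269094 - 6*(-47)/48 = 116545657/269094 - 1*(-47/8) = 116545657/269094 + 47/8 = 472506337/1076376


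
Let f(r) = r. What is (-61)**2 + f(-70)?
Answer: 3651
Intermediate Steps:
(-61)**2 + f(-70) = (-61)**2 - 70 = 3721 - 70 = 3651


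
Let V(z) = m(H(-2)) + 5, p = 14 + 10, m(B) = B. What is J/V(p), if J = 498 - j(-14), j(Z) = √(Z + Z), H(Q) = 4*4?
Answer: 166/7 - 2*I*√7/21 ≈ 23.714 - 0.25198*I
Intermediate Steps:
H(Q) = 16
p = 24
j(Z) = √2*√Z (j(Z) = √(2*Z) = √2*√Z)
V(z) = 21 (V(z) = 16 + 5 = 21)
J = 498 - 2*I*√7 (J = 498 - √2*√(-14) = 498 - √2*I*√14 = 498 - 2*I*√7 ≈ 498.0 - 5.2915*I)
J/V(p) = (498 - 2*I*√7)/21 = (498 - 2*I*√7)*(1/21) = 166/7 - 2*I*√7/21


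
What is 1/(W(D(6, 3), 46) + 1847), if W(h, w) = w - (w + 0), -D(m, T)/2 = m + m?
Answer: 1/1847 ≈ 0.00054142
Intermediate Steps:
D(m, T) = -4*m (D(m, T) = -2*(m + m) = -4*m)
W(h, w) = 0 (W(h, w) = w - w = 0)
1/(W(D(6, 3), 46) + 1847) = 1/(0 + 1847) = 1/1847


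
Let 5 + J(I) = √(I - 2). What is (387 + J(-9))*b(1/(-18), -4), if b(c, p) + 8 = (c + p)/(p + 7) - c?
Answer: -95882/27 - 251*I*√11/27 ≈ -3551.2 - 30.832*I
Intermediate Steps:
b(c, p) = -8 - c + (c + p)/(7 + p) (b(c, p) = -8 + ((c + p)/(p + 7) - c) = -8 + ((c + p)/(7 + p) - c) = -8 + (-c + (c + p)/(7 + p)) = -8 - c + (c + p)/(7 + p))
J(I) = -5 + √(-2 + I) (J(I) = -5 + √(I - 2) = -5 + √(-2 + I))
(387 + J(-9))*b(1/(-18), -4) = (387 + (-5 + √(-2 - 9)))*((-56 - 7*(-4) - 6/(-18) - 1*(-4)/(-18))/(7 - 4)) = (387 + (-5 + √(-11)))*((-56 + 28 - 6*(-1/18) - 1*(-1/18)*(-4))/3) = (387 + (-5 + I*√11))*((-56 + 28 + ⅓ - 2/9)/3) = (382 + I*√11)*((⅓)*(-251/9)) = (382 + I*√11)*(-251/27) = -95882/27 - 251*I*√11/27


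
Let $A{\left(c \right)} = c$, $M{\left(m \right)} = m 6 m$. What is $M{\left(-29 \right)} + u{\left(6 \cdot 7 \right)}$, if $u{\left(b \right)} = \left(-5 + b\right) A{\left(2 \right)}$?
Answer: $5120$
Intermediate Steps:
$M{\left(m \right)} = 6 m^{2}$ ($M{\left(m \right)} = 6 m m = 6 m^{2}$)
$u{\left(b \right)} = -10 + 2 b$ ($u{\left(b \right)} = \left(-5 + b\right) 2 = -10 + 2 b$)
$M{\left(-29 \right)} + u{\left(6 \cdot 7 \right)} = 6 \left(-29\right)^{2} - \left(10 - 2 \cdot 6 \cdot 7\right) = 6 \cdot 841 + \left(-10 + 2 \cdot 42\right) = 5046 + \left(-10 + 84\right) = 5046 + 74 = 5120$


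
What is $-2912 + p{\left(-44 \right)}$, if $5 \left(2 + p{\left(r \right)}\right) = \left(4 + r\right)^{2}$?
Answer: $-2594$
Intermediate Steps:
$p{\left(r \right)} = -2 + \frac{\left(4 + r\right)^{2}}{5}$
$-2912 + p{\left(-44 \right)} = -2912 - \left(2 - \frac{\left(4 - 44\right)^{2}}{5}\right) = -2912 - \left(2 - \frac{\left(-40\right)^{2}}{5}\right) = -2912 + \left(-2 + \frac{1}{5} \cdot 1600\right) = -2912 + \left(-2 + 320\right) = -2912 + 318 = -2594$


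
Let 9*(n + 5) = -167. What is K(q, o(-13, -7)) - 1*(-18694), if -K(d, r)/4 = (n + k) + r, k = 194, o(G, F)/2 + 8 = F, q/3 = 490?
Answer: 163190/9 ≈ 18132.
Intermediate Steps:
q = 1470 (q = 3*490 = 1470)
o(G, F) = -16 + 2*F
n = -212/9 (n = -5 + (⅑)*(-167) = -5 - 167/9 = -212/9 ≈ -23.556)
K(d, r) = -6136/9 - 4*r (K(d, r) = -4*((-212/9 + 194) + r) = -4*(1534/9 + r) = -6136/9 - 4*r)
K(q, o(-13, -7)) - 1*(-18694) = (-6136/9 - 4*(-16 + 2*(-7))) - 1*(-18694) = (-6136/9 - 4*(-16 - 14)) + 18694 = (-6136/9 - 4*(-30)) + 18694 = (-6136/9 + 120) + 18694 = -5056/9 + 18694 = 163190/9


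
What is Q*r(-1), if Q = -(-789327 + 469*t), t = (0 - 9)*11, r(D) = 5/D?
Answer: -4178790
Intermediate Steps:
t = -99 (t = -9*11 = -99)
Q = 835758 (Q = -469/(1/(-99 - 1683)) = -469/(1/(-1782)) = -469/(-1/1782) = -469*(-1782) = 835758)
Q*r(-1) = 835758*(5/(-1)) = 835758*(5*(-1)) = 835758*(-5) = -4178790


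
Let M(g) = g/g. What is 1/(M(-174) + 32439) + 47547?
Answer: 1542424681/32440 ≈ 47547.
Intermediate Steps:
M(g) = 1
1/(M(-174) + 32439) + 47547 = 1/(1 + 32439) + 47547 = 1/32440 + 47547 = 1542424681/32440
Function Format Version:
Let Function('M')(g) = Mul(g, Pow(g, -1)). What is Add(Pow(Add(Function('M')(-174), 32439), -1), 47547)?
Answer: Rational(1542424681, 32440) ≈ 47547.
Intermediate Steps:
Function('M')(g) = 1
Add(Pow(Add(Function('M')(-174), 32439), -1), 47547) = Add(Pow(Add(1, 32439), -1), 47547) = Add(Pow(32440, -1), 47547) = Add(Rational(1, 32440), 47547) = Rational(1542424681, 32440)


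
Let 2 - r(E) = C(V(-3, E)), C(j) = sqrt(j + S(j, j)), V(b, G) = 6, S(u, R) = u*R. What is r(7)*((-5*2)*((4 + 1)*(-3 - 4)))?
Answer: 700 - 350*sqrt(42) ≈ -1568.3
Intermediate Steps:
S(u, R) = R*u
C(j) = sqrt(j + j**2) (C(j) = sqrt(j + j*j) = sqrt(j + j**2))
r(E) = 2 - sqrt(42) (r(E) = 2 - sqrt(6*(1 + 6)) = 2 - sqrt(6*7) = 2 - sqrt(42))
r(7)*((-5*2)*((4 + 1)*(-3 - 4))) = (2 - sqrt(42))*((-5*2)*((4 + 1)*(-3 - 4))) = (2 - sqrt(42))*(-50*(-7)) = (2 - sqrt(42))*(-10*(-35)) = (2 - sqrt(42))*350 = 700 - 350*sqrt(42)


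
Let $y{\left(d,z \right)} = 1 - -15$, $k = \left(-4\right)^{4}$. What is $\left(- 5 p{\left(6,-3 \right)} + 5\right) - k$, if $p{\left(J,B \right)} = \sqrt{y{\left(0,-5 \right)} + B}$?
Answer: $-251 - 5 \sqrt{13} \approx -269.03$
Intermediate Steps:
$k = 256$
$y{\left(d,z \right)} = 16$ ($y{\left(d,z \right)} = 1 + 15 = 16$)
$p{\left(J,B \right)} = \sqrt{16 + B}$
$\left(- 5 p{\left(6,-3 \right)} + 5\right) - k = \left(- 5 \sqrt{16 - 3} + 5\right) - 256 = \left(- 5 \sqrt{13} + 5\right) - 256 = \left(5 - 5 \sqrt{13}\right) - 256 = -251 - 5 \sqrt{13}$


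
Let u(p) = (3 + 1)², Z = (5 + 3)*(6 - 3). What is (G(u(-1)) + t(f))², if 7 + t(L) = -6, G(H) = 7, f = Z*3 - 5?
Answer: 36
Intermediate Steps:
Z = 24 (Z = 8*3 = 24)
u(p) = 16 (u(p) = 4² = 16)
f = 67 (f = 24*3 - 5 = 72 - 5 = 67)
t(L) = -13 (t(L) = -7 - 6 = -13)
(G(u(-1)) + t(f))² = (7 - 13)² = (-6)² = 36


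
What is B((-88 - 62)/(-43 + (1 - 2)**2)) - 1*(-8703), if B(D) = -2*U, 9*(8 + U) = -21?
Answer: 26171/3 ≈ 8723.7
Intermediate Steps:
U = -31/3 (U = -8 + (1/9)*(-21) = -8 - 7/3 = -31/3 ≈ -10.333)
B(D) = 62/3 (B(D) = -2*(-31/3) = 62/3)
B((-88 - 62)/(-43 + (1 - 2)**2)) - 1*(-8703) = 62/3 - 1*(-8703) = 62/3 + 8703 = 26171/3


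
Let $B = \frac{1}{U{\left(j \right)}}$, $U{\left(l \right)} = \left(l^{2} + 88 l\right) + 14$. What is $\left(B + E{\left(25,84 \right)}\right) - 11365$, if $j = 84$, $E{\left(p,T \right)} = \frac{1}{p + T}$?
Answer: $- \frac{17915294099}{1576358} \approx -11365.0$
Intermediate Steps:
$E{\left(p,T \right)} = \frac{1}{T + p}$
$U{\left(l \right)} = 14 + l^{2} + 88 l$
$B = \frac{1}{14462}$ ($B = \frac{1}{14 + 84^{2} + 88 \cdot 84} = \frac{1}{14 + 7056 + 7392} = \frac{1}{14462} \approx 6.9147 \cdot 10^{-5}$)
$\left(B + E{\left(25,84 \right)}\right) - 11365 = \left(\frac{1}{14462} + \frac{1}{84 + 25}\right) - 11365 = \left(\frac{1}{14462} + \frac{1}{109}\right) - 11365 = \frac{14571}{1576358} - 11365 = - \frac{17915294099}{1576358}$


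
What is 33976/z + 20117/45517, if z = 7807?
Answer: 1703539011/355351219 ≈ 4.7940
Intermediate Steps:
33976/z + 20117/45517 = 33976/7807 + 20117/45517 = 1703539011/355351219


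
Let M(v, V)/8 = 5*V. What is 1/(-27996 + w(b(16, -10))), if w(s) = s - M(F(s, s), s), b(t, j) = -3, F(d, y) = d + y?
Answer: -1/27879 ≈ -3.5869e-5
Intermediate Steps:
M(v, V) = 40*V (M(v, V) = 8*(5*V) = 40*V)
w(s) = -39*s (w(s) = s - 40*s = -39*s)
1/(-27996 + w(b(16, -10))) = 1/(-27996 - 39*(-3)) = 1/(-27996 + 117) = 1/(-27879) = -1/27879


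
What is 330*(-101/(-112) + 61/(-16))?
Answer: -26895/28 ≈ -960.54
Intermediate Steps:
330*(-101/(-112) + 61/(-16)) = 330*(-101*(-1/112) + 61*(-1/16)) = 330*(101/112 - 61/16) = 330*(-163/56) = -26895/28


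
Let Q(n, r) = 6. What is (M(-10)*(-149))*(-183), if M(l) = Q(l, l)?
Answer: 163602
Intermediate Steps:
M(l) = 6
(M(-10)*(-149))*(-183) = (6*(-149))*(-183) = -894*(-183) = 163602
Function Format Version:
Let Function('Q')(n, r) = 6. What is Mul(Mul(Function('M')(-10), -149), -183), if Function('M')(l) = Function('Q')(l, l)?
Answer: 163602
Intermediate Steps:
Function('M')(l) = 6
Mul(Mul(Function('M')(-10), -149), -183) = Mul(Mul(6, -149), -183) = Mul(-894, -183) = 163602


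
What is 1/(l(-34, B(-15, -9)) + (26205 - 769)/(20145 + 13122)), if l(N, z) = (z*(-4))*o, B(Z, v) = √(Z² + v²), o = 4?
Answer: -211544853/21673319624252 - 3320079867*√34/5418329906063 ≈ -0.0035827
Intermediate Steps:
l(N, z) = -16*z (l(N, z) = (z*(-4))*4 = -4*z*4 = -16*z)
1/(l(-34, B(-15, -9)) + (26205 - 769)/(20145 + 13122)) = 1/(-16*√((-15)² + (-9)²) + (26205 - 769)/(20145 + 13122)) = 1/(-16*√(225 + 81) + 25436/33267) = 1/(-48*√34 + 25436*(1/33267)) = 1/(-48*√34 + 25436/33267) = 1/(25436/33267 - 48*√34)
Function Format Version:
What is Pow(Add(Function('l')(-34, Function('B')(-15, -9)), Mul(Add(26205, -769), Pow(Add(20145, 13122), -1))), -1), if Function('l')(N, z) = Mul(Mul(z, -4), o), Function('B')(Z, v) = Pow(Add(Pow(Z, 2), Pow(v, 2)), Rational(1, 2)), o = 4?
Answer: Add(Rational(-211544853, 21673319624252), Mul(Rational(-3320079867, 5418329906063), Pow(34, Rational(1, 2)))) ≈ -0.0035827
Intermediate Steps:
Function('l')(N, z) = Mul(-16, z) (Function('l')(N, z) = Mul(Mul(z, -4), 4) = Mul(Mul(-4, z), 4) = Mul(-16, z))
Pow(Add(Function('l')(-34, Function('B')(-15, -9)), Mul(Add(26205, -769), Pow(Add(20145, 13122), -1))), -1) = Pow(Add(Mul(-16, Pow(Add(Pow(-15, 2), Pow(-9, 2)), Rational(1, 2))), Mul(Add(26205, -769), Pow(Add(20145, 13122), -1))), -1) = Pow(Add(Mul(-16, Pow(Add(225, 81), Rational(1, 2))), Mul(25436, Pow(33267, -1))), -1) = Pow(Add(Mul(-16, Pow(306, Rational(1, 2))), Mul(25436, Rational(1, 33267))), -1) = Pow(Add(Mul(-16, Mul(3, Pow(34, Rational(1, 2)))), Rational(25436, 33267)), -1) = Pow(Add(Mul(-48, Pow(34, Rational(1, 2))), Rational(25436, 33267)), -1) = Pow(Add(Rational(25436, 33267), Mul(-48, Pow(34, Rational(1, 2)))), -1)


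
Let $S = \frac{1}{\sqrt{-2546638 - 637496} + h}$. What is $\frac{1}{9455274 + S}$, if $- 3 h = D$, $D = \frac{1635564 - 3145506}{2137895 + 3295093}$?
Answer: $\frac{298613900719269918375515}{2823476251509502846190763546372} + \frac{204981657001 i \sqrt{3184134}}{58351842531196392154609113291688} \approx 1.0576 \cdot 10^{-7} + 6.2684 \cdot 10^{-18} i$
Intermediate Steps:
$D = - \frac{251657}{905498}$ ($D = - \frac{1509942}{5432988} = \left(-1509942\right) \frac{1}{5432988} = - \frac{251657}{905498} \approx -0.27792$)
$h = \frac{251657}{2716494}$ ($h = \left(- \frac{1}{3}\right) \left(- \frac{251657}{905498}\right) = \frac{251657}{2716494} \approx 0.09264$)
$S = \frac{1}{\frac{251657}{2716494} + i \sqrt{3184134}}$ ($S = \frac{1}{\sqrt{-2546638 - 637496} + \frac{251657}{2716494}} = \frac{1}{\sqrt{-3184134} + \frac{251657}{2716494}} = \frac{1}{i \sqrt{3184134} + \frac{251657}{2716494}} = \frac{1}{\frac{251657}{2716494} + i \sqrt{3184134}} \approx 2.9 \cdot 10^{-8} - 0.00056041 i$)
$\frac{1}{9455274 + S} = \frac{1}{9455274 + \left(\frac{683624730558}{23496806346927242473} - \frac{7379339652036 i \sqrt{3184134}}{23496806346927242473}\right)} = \frac{1}{\frac{222168742135136819271383160}{23496806346927242473} - \frac{7379339652036 i \sqrt{3184134}}{23496806346927242473}}$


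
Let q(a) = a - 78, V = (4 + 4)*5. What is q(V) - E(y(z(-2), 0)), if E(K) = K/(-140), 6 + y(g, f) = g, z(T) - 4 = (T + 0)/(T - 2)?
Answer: -10643/280 ≈ -38.011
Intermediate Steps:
z(T) = 4 + T/(-2 + T) (z(T) = 4 + (T + 0)/(T - 2) = 4 + T/(-2 + T))
V = 40 (V = 8*5 = 40)
y(g, f) = -6 + g
E(K) = -K/140 (E(K) = K*(-1/140) = -K/140)
q(a) = -78 + a
q(V) - E(y(z(-2), 0)) = (-78 + 40) - (-1)*(-6 + (-8 + 5*(-2))/(-2 - 2))/140 = -38 - (-1)*(-6 + (-8 - 10)/(-4))/140 = -38 - (-1)*(-6 - 1/4*(-18))/140 = -38 - (-1)*(-6 + 9/2)/140 = -38 - (-1)*(-3)/(140*2) = -38 - 1*3/280 = -38 - 3/280 = -10643/280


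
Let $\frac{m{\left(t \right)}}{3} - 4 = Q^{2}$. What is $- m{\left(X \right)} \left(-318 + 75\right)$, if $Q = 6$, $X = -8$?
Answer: $29160$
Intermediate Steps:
$m{\left(t \right)} = 120$ ($m{\left(t \right)} = 12 + 3 \cdot 6^{2} = 12 + 3 \cdot 36 = 12 + 108 = 120$)
$- m{\left(X \right)} \left(-318 + 75\right) = - 120 \left(-318 + 75\right) = - 120 \left(-243\right) = \left(-1\right) \left(-29160\right) = 29160$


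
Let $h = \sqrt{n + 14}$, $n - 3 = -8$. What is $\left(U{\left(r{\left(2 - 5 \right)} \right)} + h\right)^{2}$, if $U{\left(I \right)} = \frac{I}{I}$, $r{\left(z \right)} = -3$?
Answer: $16$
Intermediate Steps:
$n = -5$ ($n = 3 - 8 = -5$)
$U{\left(I \right)} = 1$
$h = 3$ ($h = \sqrt{-5 + 14} = \sqrt{9} = 3$)
$\left(U{\left(r{\left(2 - 5 \right)} \right)} + h\right)^{2} = \left(1 + 3\right)^{2} = 4^{2} = 16$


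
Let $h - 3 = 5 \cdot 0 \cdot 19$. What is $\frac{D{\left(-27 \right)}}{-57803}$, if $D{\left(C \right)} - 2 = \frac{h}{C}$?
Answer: $- \frac{17}{520227} \approx -3.2678 \cdot 10^{-5}$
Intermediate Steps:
$h = 3$ ($h = 3 + 5 \cdot 0 \cdot 19 = 3 + 0 \cdot 19 = 3 + 0 = 3$)
$D{\left(C \right)} = 2 + \frac{3}{C}$
$\frac{D{\left(-27 \right)}}{-57803} = \frac{2 + \frac{3}{-27}}{-57803} = \left(2 + 3 \left(- \frac{1}{27}\right)\right) \left(- \frac{1}{57803}\right) = \left(2 - \frac{1}{9}\right) \left(- \frac{1}{57803}\right) = \frac{17}{9} \left(- \frac{1}{57803}\right) = - \frac{17}{520227}$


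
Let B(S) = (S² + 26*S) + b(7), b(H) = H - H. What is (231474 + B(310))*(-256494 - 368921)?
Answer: -209910538110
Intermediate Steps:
b(H) = 0
B(S) = S² + 26*S (B(S) = (S² + 26*S) + 0 = S² + 26*S)
(231474 + B(310))*(-256494 - 368921) = (231474 + 310*(26 + 310))*(-256494 - 368921) = (231474 + 310*336)*(-625415) = (231474 + 104160)*(-625415) = 335634*(-625415) = -209910538110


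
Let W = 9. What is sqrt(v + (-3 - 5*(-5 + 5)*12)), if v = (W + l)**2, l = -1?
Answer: sqrt(61) ≈ 7.8102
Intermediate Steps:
v = 64 (v = (9 - 1)**2 = 8**2 = 64)
sqrt(v + (-3 - 5*(-5 + 5)*12)) = sqrt(64 + (-3 - 5*(-5 + 5)*12)) = sqrt(64 + (-3 - 5*0*12)) = sqrt(64 + (-3 + 0*12)) = sqrt(64 + (-3 + 0)) = sqrt(64 - 3) = sqrt(61)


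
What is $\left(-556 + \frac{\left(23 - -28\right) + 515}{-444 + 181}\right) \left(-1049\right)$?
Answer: $\frac{153986906}{263} \approx 5.855 \cdot 10^{5}$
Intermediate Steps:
$\left(-556 + \frac{\left(23 - -28\right) + 515}{-444 + 181}\right) \left(-1049\right) = \left(-556 + \frac{\left(23 + 28\right) + 515}{-263}\right) \left(-1049\right) = \left(-556 + \left(51 + 515\right) \left(- \frac{1}{263}\right)\right) \left(-1049\right) = \left(-556 + 566 \left(- \frac{1}{263}\right)\right) \left(-1049\right) = \left(-556 - \frac{566}{263}\right) \left(-1049\right) = \left(- \frac{146794}{263}\right) \left(-1049\right) = \frac{153986906}{263}$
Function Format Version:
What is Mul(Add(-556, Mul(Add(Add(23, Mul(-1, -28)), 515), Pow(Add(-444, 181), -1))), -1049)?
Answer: Rational(153986906, 263) ≈ 5.8550e+5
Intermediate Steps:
Mul(Add(-556, Mul(Add(Add(23, Mul(-1, -28)), 515), Pow(Add(-444, 181), -1))), -1049) = Mul(Add(-556, Mul(Add(Add(23, 28), 515), Pow(-263, -1))), -1049) = Mul(Add(-556, Mul(Add(51, 515), Rational(-1, 263))), -1049) = Mul(Add(-556, Mul(566, Rational(-1, 263))), -1049) = Mul(Add(-556, Rational(-566, 263)), -1049) = Mul(Rational(-146794, 263), -1049) = Rational(153986906, 263)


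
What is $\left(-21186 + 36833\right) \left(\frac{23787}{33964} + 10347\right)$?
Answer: $\frac{5499127118865}{33964} \approx 1.6191 \cdot 10^{8}$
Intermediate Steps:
$\left(-21186 + 36833\right) \left(\frac{23787}{33964} + 10347\right) = 15647 \left(23787 \cdot \frac{1}{33964} + 10347\right) = 15647 \left(\frac{23787}{33964} + 10347\right) = 15647 \cdot \frac{351449295}{33964} = \frac{5499127118865}{33964}$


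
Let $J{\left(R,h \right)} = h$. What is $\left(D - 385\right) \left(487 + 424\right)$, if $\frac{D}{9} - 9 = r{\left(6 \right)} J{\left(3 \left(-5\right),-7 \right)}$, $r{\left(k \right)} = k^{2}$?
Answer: $-2343092$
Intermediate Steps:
$D = -2187$ ($D = 81 + 9 \cdot 6^{2} \left(-7\right) = 81 + 9 \cdot 36 \left(-7\right) = 81 + 9 \left(-252\right) = 81 - 2268 = -2187$)
$\left(D - 385\right) \left(487 + 424\right) = \left(-2187 - 385\right) \left(487 + 424\right) = \left(-2572\right) 911 = -2343092$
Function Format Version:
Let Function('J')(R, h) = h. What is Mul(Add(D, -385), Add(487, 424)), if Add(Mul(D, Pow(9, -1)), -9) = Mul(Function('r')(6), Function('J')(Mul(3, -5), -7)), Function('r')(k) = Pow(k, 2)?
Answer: -2343092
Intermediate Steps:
D = -2187 (D = Add(81, Mul(9, Mul(Pow(6, 2), -7))) = Add(81, Mul(9, Mul(36, -7))) = Add(81, Mul(9, -252)) = Add(81, -2268) = -2187)
Mul(Add(D, -385), Add(487, 424)) = Mul(Add(-2187, -385), Add(487, 424)) = Mul(-2572, 911) = -2343092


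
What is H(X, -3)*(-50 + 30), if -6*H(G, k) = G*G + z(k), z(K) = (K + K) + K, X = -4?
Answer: 70/3 ≈ 23.333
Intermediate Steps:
z(K) = 3*K (z(K) = 2*K + K = 3*K)
H(G, k) = -k/2 - G²/6 (H(G, k) = -(G*G + 3*k)/6 = -(G² + 3*k)/6 = -k/2 - G²/6)
H(X, -3)*(-50 + 30) = (-½*(-3) - ⅙*(-4)²)*(-50 + 30) = (3/2 - ⅙*16)*(-20) = (3/2 - 8/3)*(-20) = -7/6*(-20) = 70/3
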